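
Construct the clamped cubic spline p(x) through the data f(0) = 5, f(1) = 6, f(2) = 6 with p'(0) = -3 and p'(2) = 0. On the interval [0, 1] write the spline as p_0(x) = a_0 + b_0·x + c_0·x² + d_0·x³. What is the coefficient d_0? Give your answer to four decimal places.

-3.5000

Put M_i = p'' at the i-th knot. Here h = (1, 1) and Δ = (1, 0), so the interior equations h_(i-1)·M_(i-1) + 2(h_(i-1)+h_i)·M_i + h_i·M_(i+1) = 6(Δ_i − Δ_(i-1)) read
  1·M_0 + 4·M_1 + 1·M_2 = 6(Δ_1 - Δ_0) = -6
Clamped end conditions give two more equations: 2h_0·M_0 + h_0·M_1 = 6(Δ_0 - p'(0)) = 24 and h_1·M_1 + 2h_1·M_2 = 6(p'(2) - Δ_1) = 0.
Forward elimination and back-substitution give M_0 = 15, M_1 = -6, M_2 = 3.
On [0, 1], with p_0(x) = a_0 + b_0·x + c_0·x² + d_0·x³: c_0 = M_0/2 = 15/2, d_0 = (M_1 - M_0)/(6h_0) = -7/2, b_0 = Δ_0 - h_0(2M_0 + M_1)/6 = -3.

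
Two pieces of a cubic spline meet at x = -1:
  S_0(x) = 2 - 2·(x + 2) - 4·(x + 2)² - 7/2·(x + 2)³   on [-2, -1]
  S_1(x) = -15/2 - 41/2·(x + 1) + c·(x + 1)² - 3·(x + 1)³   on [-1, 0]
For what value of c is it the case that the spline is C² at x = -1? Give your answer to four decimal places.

-14.5000

S_0''(x) = -8 - 21·(x + 2), so S_0''(-1) = -29. On the right, S_1''(-1) = 2c, so c = -29/2.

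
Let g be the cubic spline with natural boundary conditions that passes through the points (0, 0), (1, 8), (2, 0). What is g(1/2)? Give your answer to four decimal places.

Write σ_i for g''(x_i). With h_i = 1, 1 and divided differences Δ_i = 8, -8, the continuity of g' gives the tridiagonal system
  1·σ_0 + 4·σ_1 + 1·σ_2 = 6(Δ_1 - Δ_0) = -96
Natural end conditions: σ_0 = σ_2 = 0.
Forward elimination and back-substitution give σ_0 = 0, σ_1 = -24, σ_2 = 0.
On [0, 1], g(t) = 0 + 12·t + 0·t² - 4·t³.
With t = 1/2: g(1/2) = 11/2.

5.5000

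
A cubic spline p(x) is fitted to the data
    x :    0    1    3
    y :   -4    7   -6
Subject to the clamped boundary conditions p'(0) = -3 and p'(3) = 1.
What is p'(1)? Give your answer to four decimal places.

8.5833

Let M_i = p''(x_i). Step sizes h_i = 1, 2; slopes of the chords Δ_i = (y_(i+1) - y_i)/h_i = 11, -13/2.
  1·M_0 + 6·M_1 + 2·M_2 = 6(Δ_1 - Δ_0) = -105
Clamped end conditions give two more equations: 2h_0·M_0 + h_0·M_1 = 6(Δ_0 - p'(0)) = 84 and h_1·M_1 + 2h_1·M_2 = 6(p'(3) - Δ_1) = 45.
Forward elimination and back-substitution give M_0 = 365/6, M_1 = -113/3, M_2 = 361/12.
On [1, 3], p'(x) = b_1 + 2c_1·(x - 1) + 3d_1·(x - 1)² with b_1 = Δ_1 - h_1(2M_1 + M_2)/6 = 103/12, c_1 = M_1/2 = -113/6, d_1 = (M_2 - M_1)/(6h_1) = 271/48. So p'(1) = 103/12.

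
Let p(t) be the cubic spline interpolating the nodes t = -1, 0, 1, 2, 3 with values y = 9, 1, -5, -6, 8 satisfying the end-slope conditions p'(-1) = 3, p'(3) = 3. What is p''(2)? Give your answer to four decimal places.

Write M_i for p''(x_i). With h_i = 1, 1, 1, 1 and divided differences Δ_i = -8, -6, -1, 14, the continuity of p' gives the tridiagonal system
  1·M_0 + 4·M_1 + 1·M_2 = 6(Δ_1 - Δ_0) = 12
  1·M_1 + 4·M_2 + 1·M_3 = 6(Δ_2 - Δ_1) = 30
  1·M_2 + 4·M_3 + 1·M_4 = 6(Δ_3 - Δ_2) = 90
Clamped end conditions give two more equations: 2h_0·M_0 + h_0·M_1 = 6(Δ_0 - p'(-1)) = -66 and h_3·M_3 + 2h_3·M_4 = 6(p'(3) - Δ_3) = -66.
Solving the tridiagonal system: M_0 = -1125/28, M_1 = 201/14, M_2 = -21/4, M_3 = 513/14, M_4 = -1437/28.

36.6429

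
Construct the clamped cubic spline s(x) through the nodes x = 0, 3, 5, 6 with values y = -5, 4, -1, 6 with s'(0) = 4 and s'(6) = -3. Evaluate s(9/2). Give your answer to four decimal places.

With m_i denoting the second derivative at x_i, h_i = 3, 2, 1, and Δ_i = (y_(i+1) − y_i)/h_i = 3, -5/2, 7:
  3·m_0 + 10·m_1 + 2·m_2 = 6(Δ_1 - Δ_0) = -33
  2·m_1 + 6·m_2 + 1·m_3 = 6(Δ_2 - Δ_1) = 57
Clamped end conditions give two more equations: 2h_0·m_0 + h_0·m_1 = 6(Δ_0 - s'(0)) = -6 and h_2·m_2 + 2h_2·m_3 = 6(s'(6) - Δ_2) = -60.
Forward elimination and back-substitution give m_0 = 169/57, m_1 = -452/57, m_2 = 1066/57, m_3 = -2243/57.
On [3, 5], s(x) = 4 - 131/38·(x - 3) - 226/57·(x - 3)² + 253/114·(x - 3)³.
With (x - 3) = 3/2: s(9/2) = -791/304.

-2.6020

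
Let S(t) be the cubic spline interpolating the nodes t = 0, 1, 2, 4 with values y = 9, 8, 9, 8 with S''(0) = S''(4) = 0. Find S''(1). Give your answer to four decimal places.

Write σ_i for S''(x_i). With h_i = 1, 1, 2 and divided differences Δ_i = -1, 1, -1/2, the continuity of S' gives the tridiagonal system
  1·σ_0 + 4·σ_1 + 1·σ_2 = 6(Δ_1 - Δ_0) = 12
  1·σ_1 + 6·σ_2 + 2·σ_3 = 6(Δ_2 - Δ_1) = -9
Natural end conditions: σ_0 = σ_3 = 0.
Hence σ_0 = 0, σ_1 = 81/23, σ_2 = -48/23, σ_3 = 0.

3.5217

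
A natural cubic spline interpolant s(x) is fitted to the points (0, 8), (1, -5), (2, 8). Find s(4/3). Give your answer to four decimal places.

With M_i denoting the second derivative at x_i, h_i = 1, 1, and Δ_i = (y_(i+1) − y_i)/h_i = -13, 13:
  1·M_0 + 4·M_1 + 1·M_2 = 6(Δ_1 - Δ_0) = 156
Natural end conditions: M_0 = M_2 = 0.
Hence M_0 = 0, M_1 = 39, M_2 = 0.
On [1, 2], s(x) = -5 + 0·(x - 1) + 39/2·(x - 1)² - 13/2·(x - 1)³.
With (x - 1) = 1/3: s(4/3) = -83/27.

-3.0741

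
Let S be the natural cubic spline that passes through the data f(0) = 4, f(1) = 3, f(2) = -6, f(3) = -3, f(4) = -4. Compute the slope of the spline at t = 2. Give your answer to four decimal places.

Let M_i = S''(x_i). Step sizes h_i = 1, 1, 1, 1; slopes of the chords Δ_i = (y_(i+1) - y_i)/h_i = -1, -9, 3, -1.
  1·M_0 + 4·M_1 + 1·M_2 = 6(Δ_1 - Δ_0) = -48
  1·M_1 + 4·M_2 + 1·M_3 = 6(Δ_2 - Δ_1) = 72
  1·M_2 + 4·M_3 + 1·M_4 = 6(Δ_3 - Δ_2) = -24
Natural end conditions: M_0 = M_4 = 0.
Solving: M_0 = 0, M_1 = -129/7, M_2 = 180/7, M_3 = -87/7, M_4 = 0.
On [2, 3], S'(t) = b_2 + 2c_2·(t - 2) + 3d_2·(t - 2)² with b_2 = Δ_2 - h_2(2M_2 + M_3)/6 = -7/2, c_2 = M_2/2 = 90/7, d_2 = (M_3 - M_2)/(6h_2) = -89/14. So S'(2) = -7/2.

-3.5000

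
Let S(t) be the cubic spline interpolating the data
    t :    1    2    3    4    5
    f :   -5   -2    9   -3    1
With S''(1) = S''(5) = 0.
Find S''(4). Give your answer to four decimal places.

Put m_i = S'' at the i-th knot. Here h = (1, 1, 1, 1) and Δ = (3, 11, -12, 4), so the interior equations h_(i-1)·m_(i-1) + 2(h_(i-1)+h_i)·m_i + h_i·m_(i+1) = 6(Δ_i − Δ_(i-1)) read
  1·m_0 + 4·m_1 + 1·m_2 = 6(Δ_1 - Δ_0) = 48
  1·m_1 + 4·m_2 + 1·m_3 = 6(Δ_2 - Δ_1) = -138
  1·m_2 + 4·m_3 + 1·m_4 = 6(Δ_3 - Δ_2) = 96
Natural end conditions: m_0 = m_4 = 0.
Solving the tridiagonal system: m_0 = 0, m_1 = 171/7, m_2 = -348/7, m_3 = 255/7, m_4 = 0.

36.4286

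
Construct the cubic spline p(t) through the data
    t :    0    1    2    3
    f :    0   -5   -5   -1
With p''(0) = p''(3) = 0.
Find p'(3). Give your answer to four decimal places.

4.7333

With σ_i denoting the second derivative at x_i, h_i = 1, 1, 1, and Δ_i = (y_(i+1) − y_i)/h_i = -5, 0, 4:
  1·σ_0 + 4·σ_1 + 1·σ_2 = 6(Δ_1 - Δ_0) = 30
  1·σ_1 + 4·σ_2 + 1·σ_3 = 6(Δ_2 - Δ_1) = 24
Natural end conditions: σ_0 = σ_3 = 0.
Hence σ_0 = 0, σ_1 = 32/5, σ_2 = 22/5, σ_3 = 0.
On [2, 3], p'(t) = b_2 + 2c_2·(t - 2) + 3d_2·(t - 2)² with b_2 = Δ_2 - h_2(2σ_2 + σ_3)/6 = 38/15, c_2 = σ_2/2 = 11/5, d_2 = (σ_3 - σ_2)/(6h_2) = -11/15. So p'(3) = 71/15.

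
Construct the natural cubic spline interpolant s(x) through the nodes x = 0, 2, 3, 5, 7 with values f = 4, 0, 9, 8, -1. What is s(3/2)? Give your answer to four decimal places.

-1.8301

Write M_i for s''(x_i). With h_i = 2, 1, 2, 2 and divided differences Δ_i = -2, 9, -1/2, -9/2, the continuity of s' gives the tridiagonal system
  2·M_0 + 6·M_1 + 1·M_2 = 6(Δ_1 - Δ_0) = 66
  1·M_1 + 6·M_2 + 2·M_3 = 6(Δ_2 - Δ_1) = -57
  2·M_2 + 8·M_3 + 2·M_4 = 6(Δ_3 - Δ_2) = -24
Natural end conditions: M_0 = M_4 = 0.
Hence M_0 = 0, M_1 = 207/16, M_2 = -93/8, M_3 = -3/32, M_4 = 0.
On [0, 2], s(x) = 4 - 101/16·x + 0·x² + 69/64·x³.
With x = 3/2: s(3/2) = -937/512.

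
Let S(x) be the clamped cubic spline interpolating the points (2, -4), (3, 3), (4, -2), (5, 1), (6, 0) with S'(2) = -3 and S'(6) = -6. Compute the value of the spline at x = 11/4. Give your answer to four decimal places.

Write m_i for S''(x_i). With h_i = 1, 1, 1, 1 and divided differences Δ_i = 7, -5, 3, -1, the continuity of S' gives the tridiagonal system
  1·m_0 + 4·m_1 + 1·m_2 = 6(Δ_1 - Δ_0) = -72
  1·m_1 + 4·m_2 + 1·m_3 = 6(Δ_2 - Δ_1) = 48
  1·m_2 + 4·m_3 + 1·m_4 = 6(Δ_3 - Δ_2) = -24
Clamped end conditions give two more equations: 2h_0·m_0 + h_0·m_1 = 6(Δ_0 - S'(2)) = 60 and h_3·m_3 + 2h_3·m_4 = 6(S'(6) - Δ_3) = -30.
Hence m_0 = 1341/28, m_1 = -501/14, m_2 = 93/4, m_3 = -129/14, m_4 = -291/28.
On [2, 3], S(x) = -4 - 3·(x - 2) + 1341/56·(x - 2)² - 781/56·(x - 2)³.
With (x - 2) = 3/4: S(11/4) = 4789/3584.

1.3362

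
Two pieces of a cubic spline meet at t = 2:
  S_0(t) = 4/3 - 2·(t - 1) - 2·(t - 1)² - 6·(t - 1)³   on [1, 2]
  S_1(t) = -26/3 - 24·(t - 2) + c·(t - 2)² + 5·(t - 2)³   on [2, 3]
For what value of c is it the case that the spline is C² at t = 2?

S_0''(t) = -4 - 36·(t - 1), so S_0''(2) = -40. On the right, S_1''(2) = 2c, so c = -20.

-20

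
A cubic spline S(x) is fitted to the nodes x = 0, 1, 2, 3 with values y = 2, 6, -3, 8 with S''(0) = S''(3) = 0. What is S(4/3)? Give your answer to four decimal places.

2.9407

Write M_i for S''(x_i). With h_i = 1, 1, 1 and divided differences Δ_i = 4, -9, 11, the continuity of S' gives the tridiagonal system
  1·M_0 + 4·M_1 + 1·M_2 = 6(Δ_1 - Δ_0) = -78
  1·M_1 + 4·M_2 + 1·M_3 = 6(Δ_2 - Δ_1) = 120
Natural end conditions: M_0 = M_3 = 0.
Forward elimination and back-substitution give M_0 = 0, M_1 = -144/5, M_2 = 186/5, M_3 = 0.
On [1, 2], S(x) = 6 - 28/5·(x - 1) - 72/5·(x - 1)² + 11·(x - 1)³.
With (x - 1) = 1/3: S(4/3) = 397/135.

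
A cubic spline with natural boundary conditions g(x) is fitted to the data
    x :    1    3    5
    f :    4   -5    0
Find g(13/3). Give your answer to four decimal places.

Put M_i = g'' at the i-th knot. Here h = (2, 2) and Δ = (-9/2, 5/2), so the interior equations h_(i-1)·M_(i-1) + 2(h_(i-1)+h_i)·M_i + h_i·M_(i+1) = 6(Δ_i − Δ_(i-1)) read
  2·M_0 + 8·M_1 + 2·M_2 = 6(Δ_1 - Δ_0) = 42
Natural end conditions: M_0 = M_2 = 0.
Solving: M_0 = 0, M_1 = 21/4, M_2 = 0.
On [3, 5], g(x) = -5 - 1·(x - 3) + 21/8·(x - 3)² - 7/16·(x - 3)³.
With (x - 3) = 4/3: g(13/3) = -73/27.

-2.7037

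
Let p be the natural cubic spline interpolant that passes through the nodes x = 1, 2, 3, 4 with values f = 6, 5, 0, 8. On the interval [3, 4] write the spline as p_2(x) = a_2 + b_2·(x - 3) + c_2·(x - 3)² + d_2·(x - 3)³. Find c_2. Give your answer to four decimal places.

11.2000

With σ_i denoting the second derivative at x_i, h_i = 1, 1, 1, and Δ_i = (y_(i+1) − y_i)/h_i = -1, -5, 8:
  1·σ_0 + 4·σ_1 + 1·σ_2 = 6(Δ_1 - Δ_0) = -24
  1·σ_1 + 4·σ_2 + 1·σ_3 = 6(Δ_2 - Δ_1) = 78
Natural end conditions: σ_0 = σ_3 = 0.
Hence σ_0 = 0, σ_1 = -58/5, σ_2 = 112/5, σ_3 = 0.
On [3, 4], with p_2(x) = a_2 + b_2·(x - 3) + c_2·(x - 3)² + d_2·(x - 3)³: c_2 = σ_2/2 = 56/5, d_2 = (σ_3 - σ_2)/(6h_2) = -56/15, b_2 = Δ_2 - h_2(2σ_2 + σ_3)/6 = 8/15.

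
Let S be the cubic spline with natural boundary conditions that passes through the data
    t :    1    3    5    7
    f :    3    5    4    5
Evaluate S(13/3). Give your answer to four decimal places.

Let m_i = S''(x_i). Step sizes h_i = 2, 2, 2; slopes of the chords Δ_i = (y_(i+1) - y_i)/h_i = 1, -1/2, 1/2.
  2·m_0 + 8·m_1 + 2·m_2 = 6(Δ_1 - Δ_0) = -9
  2·m_1 + 8·m_2 + 2·m_3 = 6(Δ_2 - Δ_1) = 6
Natural end conditions: m_0 = m_3 = 0.
Solving: m_0 = 0, m_1 = -7/5, m_2 = 11/10, m_3 = 0.
On [3, 5], S(t) = 5 + 1/15·(t - 3) - 7/10·(t - 3)² + 5/24·(t - 3)³.
With (t - 3) = 4/3: S(13/3) = 1757/405.

4.3383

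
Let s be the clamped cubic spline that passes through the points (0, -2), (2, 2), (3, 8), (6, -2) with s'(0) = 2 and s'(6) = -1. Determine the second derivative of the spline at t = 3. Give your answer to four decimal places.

Write M_i for s''(x_i). With h_i = 2, 1, 3 and divided differences Δ_i = 2, 6, -10/3, the continuity of s' gives the tridiagonal system
  2·M_0 + 6·M_1 + 1·M_2 = 6(Δ_1 - Δ_0) = 24
  1·M_1 + 8·M_2 + 3·M_3 = 6(Δ_2 - Δ_1) = -56
Clamped end conditions give two more equations: 2h_0·M_0 + h_0·M_1 = 6(Δ_0 - s'(0)) = 0 and h_2·M_2 + 2h_2·M_3 = 6(s'(6) - Δ_2) = 14.
Hence M_0 = -73/21, M_1 = 146/21, M_2 = -226/21, M_3 = 54/7.

-10.7619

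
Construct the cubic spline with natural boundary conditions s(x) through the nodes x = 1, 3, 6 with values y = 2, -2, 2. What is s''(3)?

Put m_i = s'' at the i-th knot. Here h = (2, 3) and Δ = (-2, 4/3), so the interior equations h_(i-1)·m_(i-1) + 2(h_(i-1)+h_i)·m_i + h_i·m_(i+1) = 6(Δ_i − Δ_(i-1)) read
  2·m_0 + 10·m_1 + 3·m_2 = 6(Δ_1 - Δ_0) = 20
Natural end conditions: m_0 = m_2 = 0.
Hence m_0 = 0, m_1 = 2, m_2 = 0.

2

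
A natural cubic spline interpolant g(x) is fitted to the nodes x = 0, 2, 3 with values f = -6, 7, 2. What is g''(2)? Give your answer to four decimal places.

Write M_i for g''(x_i). With h_i = 2, 1 and divided differences Δ_i = 13/2, -5, the continuity of g' gives the tridiagonal system
  2·M_0 + 6·M_1 + 1·M_2 = 6(Δ_1 - Δ_0) = -69
Natural end conditions: M_0 = M_2 = 0.
Hence M_0 = 0, M_1 = -23/2, M_2 = 0.

-11.5000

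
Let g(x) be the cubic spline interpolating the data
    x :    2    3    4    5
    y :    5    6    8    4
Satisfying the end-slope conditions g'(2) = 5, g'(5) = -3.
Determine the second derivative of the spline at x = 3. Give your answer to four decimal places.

9.0667

Let m_i = g''(x_i). Step sizes h_i = 1, 1, 1; slopes of the chords Δ_i = (y_(i+1) - y_i)/h_i = 1, 2, -4.
  1·m_0 + 4·m_1 + 1·m_2 = 6(Δ_1 - Δ_0) = 6
  1·m_1 + 4·m_2 + 1·m_3 = 6(Δ_2 - Δ_1) = -36
Clamped end conditions give two more equations: 2h_0·m_0 + h_0·m_1 = 6(Δ_0 - g'(2)) = -24 and h_2·m_2 + 2h_2·m_3 = 6(g'(5) - Δ_2) = 6.
Forward elimination and back-substitution give m_0 = -248/15, m_1 = 136/15, m_2 = -206/15, m_3 = 148/15.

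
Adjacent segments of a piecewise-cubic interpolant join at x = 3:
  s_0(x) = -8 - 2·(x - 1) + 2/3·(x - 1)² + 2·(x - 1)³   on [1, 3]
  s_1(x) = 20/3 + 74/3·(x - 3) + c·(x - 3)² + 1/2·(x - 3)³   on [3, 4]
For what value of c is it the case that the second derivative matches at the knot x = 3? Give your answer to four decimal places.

s_0''(x) = 4/3 + 12·(x - 1), so s_0''(3) = 76/3. On the right, s_1''(3) = 2c, so c = 38/3.

12.6667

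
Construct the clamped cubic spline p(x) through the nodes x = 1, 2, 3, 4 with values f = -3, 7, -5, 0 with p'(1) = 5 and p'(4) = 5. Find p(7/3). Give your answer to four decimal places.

With σ_i denoting the second derivative at x_i, h_i = 1, 1, 1, and Δ_i = (y_(i+1) − y_i)/h_i = 10, -12, 5:
  1·σ_0 + 4·σ_1 + 1·σ_2 = 6(Δ_1 - Δ_0) = -132
  1·σ_1 + 4·σ_2 + 1·σ_3 = 6(Δ_2 - Δ_1) = 102
Clamped end conditions give two more equations: 2h_0·σ_0 + h_0·σ_1 = 6(Δ_0 - p'(1)) = 30 and h_2·σ_2 + 2h_2·σ_3 = 6(p'(4) - Δ_2) = 0.
Hence σ_0 = 212/5, σ_1 = -274/5, σ_2 = 224/5, σ_3 = -112/5.
On [2, 3], p(x) = 7 - 6/5·(x - 2) - 137/5·(x - 2)² + 83/5·(x - 2)³.
With (x - 2) = 1/3: p(7/3) = 563/135.

4.1704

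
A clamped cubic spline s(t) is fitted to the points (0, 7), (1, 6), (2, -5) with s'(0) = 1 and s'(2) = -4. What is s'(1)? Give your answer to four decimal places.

-8.2500

Let σ_i = s''(x_i). Step sizes h_i = 1, 1; slopes of the chords Δ_i = (y_(i+1) - y_i)/h_i = -1, -11.
  1·σ_0 + 4·σ_1 + 1·σ_2 = 6(Δ_1 - Δ_0) = -60
Clamped end conditions give two more equations: 2h_0·σ_0 + h_0·σ_1 = 6(Δ_0 - s'(0)) = -12 and h_1·σ_1 + 2h_1·σ_2 = 6(s'(2) - Δ_1) = 42.
Solving: σ_0 = 13/2, σ_1 = -25, σ_2 = 67/2.
On [1, 2], s'(t) = b_1 + 2c_1·(t - 1) + 3d_1·(t - 1)² with b_1 = Δ_1 - h_1(2σ_1 + σ_2)/6 = -33/4, c_1 = σ_1/2 = -25/2, d_1 = (σ_2 - σ_1)/(6h_1) = 39/4. So s'(1) = -33/4.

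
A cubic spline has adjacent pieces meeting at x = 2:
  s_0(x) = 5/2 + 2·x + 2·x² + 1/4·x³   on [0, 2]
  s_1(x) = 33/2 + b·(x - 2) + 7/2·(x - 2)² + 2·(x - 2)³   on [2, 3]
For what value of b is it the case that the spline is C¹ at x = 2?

s_0'(x) = 2 + 4·x + 3/4·x², so s_0'(2) = 13. On the right, s_1'(2) = b, so b = 13.

13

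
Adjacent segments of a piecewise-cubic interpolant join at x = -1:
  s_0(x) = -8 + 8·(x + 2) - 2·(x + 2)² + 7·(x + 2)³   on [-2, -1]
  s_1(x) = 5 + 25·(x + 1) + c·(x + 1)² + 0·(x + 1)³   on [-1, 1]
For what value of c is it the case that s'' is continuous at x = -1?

19

s_0''(x) = -4 + 42·(x + 2), so s_0''(-1) = 38. On the right, s_1''(-1) = 2c, so c = 19.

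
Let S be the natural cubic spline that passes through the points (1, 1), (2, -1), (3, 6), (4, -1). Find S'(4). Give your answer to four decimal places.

-11.3333

Let M_i = S''(x_i). Step sizes h_i = 1, 1, 1; slopes of the chords Δ_i = (y_(i+1) - y_i)/h_i = -2, 7, -7.
  1·M_0 + 4·M_1 + 1·M_2 = 6(Δ_1 - Δ_0) = 54
  1·M_1 + 4·M_2 + 1·M_3 = 6(Δ_2 - Δ_1) = -84
Natural end conditions: M_0 = M_3 = 0.
Solving: M_0 = 0, M_1 = 20, M_2 = -26, M_3 = 0.
On [3, 4], S'(x) = b_2 + 2c_2·(x - 3) + 3d_2·(x - 3)² with b_2 = Δ_2 - h_2(2M_2 + M_3)/6 = 5/3, c_2 = M_2/2 = -13, d_2 = (M_3 - M_2)/(6h_2) = 13/3. So S'(4) = -34/3.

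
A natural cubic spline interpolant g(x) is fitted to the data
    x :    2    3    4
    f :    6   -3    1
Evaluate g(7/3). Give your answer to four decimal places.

With m_i denoting the second derivative at x_i, h_i = 1, 1, and Δ_i = (y_(i+1) − y_i)/h_i = -9, 4:
  1·m_0 + 4·m_1 + 1·m_2 = 6(Δ_1 - Δ_0) = 78
Natural end conditions: m_0 = m_2 = 0.
Solving: m_0 = 0, m_1 = 39/2, m_2 = 0.
On [2, 3], g(x) = 6 - 49/4·(x - 2) + 0·(x - 2)² + 13/4·(x - 2)³.
With (x - 2) = 1/3: g(7/3) = 55/27.

2.0370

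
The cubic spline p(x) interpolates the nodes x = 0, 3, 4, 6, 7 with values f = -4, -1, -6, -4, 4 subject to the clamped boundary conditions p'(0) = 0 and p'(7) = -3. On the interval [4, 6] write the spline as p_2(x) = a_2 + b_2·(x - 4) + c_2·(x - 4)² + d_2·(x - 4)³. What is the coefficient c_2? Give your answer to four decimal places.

1.4385

With M_i denoting the second derivative at x_i, h_i = 3, 1, 2, 1, and Δ_i = (y_(i+1) − y_i)/h_i = 1, -5, 1, 8:
  3·M_0 + 8·M_1 + 1·M_2 = 6(Δ_1 - Δ_0) = -36
  1·M_1 + 6·M_2 + 2·M_3 = 6(Δ_2 - Δ_1) = 36
  2·M_2 + 6·M_3 + 1·M_4 = 6(Δ_3 - Δ_2) = 42
Clamped end conditions give two more equations: 2h_0·M_0 + h_0·M_1 = 6(Δ_0 - p'(0)) = 6 and h_3·M_3 + 2h_3·M_4 = 6(p'(7) - Δ_3) = -66.
Solving the tridiagonal system: M_0 = 515/122, M_1 = -393/61, M_2 = 351/122, M_3 = 768/61, M_4 = -2397/61.
On [4, 6], with p_2(x) = a_2 + b_2·(x - 4) + c_2·(x - 4)² + d_2·(x - 4)³: c_2 = M_2/2 = 351/244, d_2 = (M_3 - M_2)/(6h_2) = 395/488, b_2 = Δ_2 - h_2(2M_2 + M_3)/6 = -312/61.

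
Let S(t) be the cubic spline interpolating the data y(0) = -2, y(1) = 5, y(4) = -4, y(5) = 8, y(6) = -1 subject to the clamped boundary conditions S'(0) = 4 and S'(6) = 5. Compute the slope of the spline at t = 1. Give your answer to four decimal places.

Put σ_i = S'' at the i-th knot. Here h = (1, 3, 1, 1) and Δ = (7, -3, 12, -9), so the interior equations h_(i-1)·σ_(i-1) + 2(h_(i-1)+h_i)·σ_i + h_i·σ_(i+1) = 6(Δ_i − Δ_(i-1)) read
  1·σ_0 + 8·σ_1 + 3·σ_2 = 6(Δ_1 - Δ_0) = -60
  3·σ_1 + 8·σ_2 + 1·σ_3 = 6(Δ_2 - Δ_1) = 90
  1·σ_2 + 4·σ_3 + 1·σ_4 = 6(Δ_3 - Δ_2) = -126
Clamped end conditions give two more equations: 2h_0·σ_0 + h_0·σ_1 = 6(Δ_0 - S'(0)) = 18 and h_3·σ_3 + 2h_3·σ_4 = 6(S'(6) - Δ_3) = 84.
Hence σ_0 = 355/19, σ_1 = -368/19, σ_2 = 483/19, σ_3 = -1050/19, σ_4 = 1323/19.
On [1, 4], S'(t) = b_1 + 2c_1·(t - 1) + 3d_1·(t - 1)² with b_1 = Δ_1 - h_1(2σ_1 + σ_2)/6 = 139/38, c_1 = σ_1/2 = -184/19, d_1 = (σ_2 - σ_1)/(6h_1) = 851/342. So S'(1) = 139/38.

3.6579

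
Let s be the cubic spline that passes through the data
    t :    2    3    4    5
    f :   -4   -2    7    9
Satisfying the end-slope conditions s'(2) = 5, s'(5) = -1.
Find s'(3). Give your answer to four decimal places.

Let σ_i = s''(x_i). Step sizes h_i = 1, 1, 1; slopes of the chords Δ_i = (y_(i+1) - y_i)/h_i = 2, 9, 2.
  1·σ_0 + 4·σ_1 + 1·σ_2 = 6(Δ_1 - Δ_0) = 42
  1·σ_1 + 4·σ_2 + 1·σ_3 = 6(Δ_2 - Δ_1) = -42
Clamped end conditions give two more equations: 2h_0·σ_0 + h_0·σ_1 = 6(Δ_0 - s'(2)) = -18 and h_2·σ_2 + 2h_2·σ_3 = 6(s'(5) - Δ_2) = -18.
Hence σ_0 = -92/5, σ_1 = 94/5, σ_2 = -74/5, σ_3 = -8/5.
On [3, 4], s'(t) = b_1 + 2c_1·(t - 3) + 3d_1·(t - 3)² with b_1 = Δ_1 - h_1(2σ_1 + σ_2)/6 = 26/5, c_1 = σ_1/2 = 47/5, d_1 = (σ_2 - σ_1)/(6h_1) = -28/5. So s'(3) = 26/5.

5.2000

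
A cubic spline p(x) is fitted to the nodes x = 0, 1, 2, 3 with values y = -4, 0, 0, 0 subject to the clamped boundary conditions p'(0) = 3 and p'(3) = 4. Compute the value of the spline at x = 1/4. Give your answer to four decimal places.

-3.0781

Put m_i = p'' at the i-th knot. Here h = (1, 1, 1) and Δ = (4, 0, 0), so the interior equations h_(i-1)·m_(i-1) + 2(h_(i-1)+h_i)·m_i + h_i·m_(i+1) = 6(Δ_i − Δ_(i-1)) read
  1·m_0 + 4·m_1 + 1·m_2 = 6(Δ_1 - Δ_0) = -24
  1·m_1 + 4·m_2 + 1·m_3 = 6(Δ_2 - Δ_1) = 0
Clamped end conditions give two more equations: 2h_0·m_0 + h_0·m_1 = 6(Δ_0 - p'(0)) = 6 and h_2·m_2 + 2h_2·m_3 = 6(p'(3) - Δ_2) = 24.
Hence m_0 = 20/3, m_1 = -22/3, m_2 = -4/3, m_3 = 38/3.
On [0, 1], p(x) = -4 + 3·x + 10/3·x² - 7/3·x³.
With x = 1/4: p(1/4) = -197/64.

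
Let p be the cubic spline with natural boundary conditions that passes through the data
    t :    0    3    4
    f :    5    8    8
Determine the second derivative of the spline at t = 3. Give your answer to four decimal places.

-0.7500

With m_i denoting the second derivative at x_i, h_i = 3, 1, and Δ_i = (y_(i+1) − y_i)/h_i = 1, 0:
  3·m_0 + 8·m_1 + 1·m_2 = 6(Δ_1 - Δ_0) = -6
Natural end conditions: m_0 = m_2 = 0.
Forward elimination and back-substitution give m_0 = 0, m_1 = -3/4, m_2 = 0.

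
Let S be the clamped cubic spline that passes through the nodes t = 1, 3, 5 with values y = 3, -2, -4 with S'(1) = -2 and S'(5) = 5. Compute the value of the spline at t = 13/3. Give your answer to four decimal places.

Let M_i = S''(x_i). Step sizes h_i = 2, 2; slopes of the chords Δ_i = (y_(i+1) - y_i)/h_i = -5/2, -1.
  2·M_0 + 8·M_1 + 2·M_2 = 6(Δ_1 - Δ_0) = 9
Clamped end conditions give two more equations: 2h_0·M_0 + h_0·M_1 = 6(Δ_0 - S'(1)) = -3 and h_1·M_1 + 2h_1·M_2 = 6(S'(5) - Δ_1) = 36.
Hence M_0 = -1/8, M_1 = -5/4, M_2 = 77/8.
On [3, 5], S(t) = -2 - 27/8·(t - 3) - 5/8·(t - 3)² + 29/32·(t - 3)³.
With (t - 3) = 4/3: S(13/3) = -295/54.

-5.4630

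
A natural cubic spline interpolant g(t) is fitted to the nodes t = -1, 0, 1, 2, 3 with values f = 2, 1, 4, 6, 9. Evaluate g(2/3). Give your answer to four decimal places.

2.8942

Put σ_i = g'' at the i-th knot. Here h = (1, 1, 1, 1) and Δ = (-1, 3, 2, 3), so the interior equations h_(i-1)·σ_(i-1) + 2(h_(i-1)+h_i)·σ_i + h_i·σ_(i+1) = 6(Δ_i − Δ_(i-1)) read
  1·σ_0 + 4·σ_1 + 1·σ_2 = 6(Δ_1 - Δ_0) = 24
  1·σ_1 + 4·σ_2 + 1·σ_3 = 6(Δ_2 - Δ_1) = -6
  1·σ_2 + 4·σ_3 + 1·σ_4 = 6(Δ_3 - Δ_2) = 6
Natural end conditions: σ_0 = σ_4 = 0.
Solving: σ_0 = 0, σ_1 = 195/28, σ_2 = -27/7, σ_3 = 69/28, σ_4 = 0.
On [0, 1], g(t) = 1 + 37/28·t + 195/56·t² - 101/56·t³.
With t = 2/3: g(2/3) = 547/189.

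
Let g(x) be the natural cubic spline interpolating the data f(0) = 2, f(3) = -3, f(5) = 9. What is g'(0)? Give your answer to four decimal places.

Put m_i = g'' at the i-th knot. Here h = (3, 2) and Δ = (-5/3, 6), so the interior equations h_(i-1)·m_(i-1) + 2(h_(i-1)+h_i)·m_i + h_i·m_(i+1) = 6(Δ_i − Δ_(i-1)) read
  3·m_0 + 10·m_1 + 2·m_2 = 6(Δ_1 - Δ_0) = 46
Natural end conditions: m_0 = m_2 = 0.
Solving: m_0 = 0, m_1 = 23/5, m_2 = 0.
On [0, 3], g'(x) = b_0 + 2c_0·x + 3d_0·x² with b_0 = Δ_0 - h_0(2m_0 + m_1)/6 = -119/30, c_0 = m_0/2 = 0, d_0 = (m_1 - m_0)/(6h_0) = 23/90. So g'(0) = -119/30.

-3.9667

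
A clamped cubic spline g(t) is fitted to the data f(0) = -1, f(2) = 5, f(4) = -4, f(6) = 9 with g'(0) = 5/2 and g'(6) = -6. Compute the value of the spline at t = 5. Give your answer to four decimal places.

Write σ_i for g''(x_i). With h_i = 2, 2, 2 and divided differences Δ_i = 3, -9/2, 13/2, the continuity of g' gives the tridiagonal system
  2·σ_0 + 8·σ_1 + 2·σ_2 = 6(Δ_1 - Δ_0) = -45
  2·σ_1 + 8·σ_2 + 2·σ_3 = 6(Δ_2 - Δ_1) = 66
Clamped end conditions give two more equations: 2h_0·σ_0 + h_0·σ_1 = 6(Δ_0 - g'(0)) = 3 and h_2·σ_2 + 2h_2·σ_3 = 6(g'(6) - Δ_2) = -75.
Forward elimination and back-substitution give σ_0 = 20/3, σ_1 = -71/6, σ_2 = 109/6, σ_3 = -167/6.
On [4, 6], g(t) = -4 + 11/3·(t - 4) + 109/12·(t - 4)² - 23/6·(t - 4)³.
With (t - 4) = 1: g(5) = 59/12.

4.9167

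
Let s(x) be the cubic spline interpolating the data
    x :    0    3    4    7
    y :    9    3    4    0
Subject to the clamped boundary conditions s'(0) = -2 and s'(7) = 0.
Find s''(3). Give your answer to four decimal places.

With M_i denoting the second derivative at x_i, h_i = 3, 1, 3, and Δ_i = (y_(i+1) − y_i)/h_i = -2, 1, -4/3:
  3·M_0 + 8·M_1 + 1·M_2 = 6(Δ_1 - Δ_0) = 18
  1·M_1 + 8·M_2 + 3·M_3 = 6(Δ_2 - Δ_1) = -14
Clamped end conditions give two more equations: 2h_0·M_0 + h_0·M_1 = 6(Δ_0 - s'(0)) = 0 and h_2·M_2 + 2h_2·M_3 = 6(s'(7) - Δ_2) = 8.
Hence M_0 = -18/11, M_1 = 36/11, M_2 = -36/11, M_3 = 98/33.

3.2727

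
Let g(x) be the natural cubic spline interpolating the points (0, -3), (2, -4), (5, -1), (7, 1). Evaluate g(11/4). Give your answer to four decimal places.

Write M_i for g''(x_i). With h_i = 2, 3, 2 and divided differences Δ_i = -1/2, 1, 1, the continuity of g' gives the tridiagonal system
  2·M_0 + 10·M_1 + 3·M_2 = 6(Δ_1 - Δ_0) = 9
  3·M_1 + 10·M_2 + 2·M_3 = 6(Δ_2 - Δ_1) = 0
Natural end conditions: M_0 = M_3 = 0.
Solving: M_0 = 0, M_1 = 90/91, M_2 = -27/91, M_3 = 0.
On [2, 5], g(x) = -4 + 29/182·(x - 2) + 45/91·(x - 2)² - 1/14·(x - 2)³.
With (x - 2) = 3/4: g(11/4) = -42311/11648.

-3.6325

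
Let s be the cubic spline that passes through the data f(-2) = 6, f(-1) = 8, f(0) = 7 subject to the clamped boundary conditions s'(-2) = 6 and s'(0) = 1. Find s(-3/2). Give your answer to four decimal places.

Let σ_i = s''(x_i). Step sizes h_i = 1, 1; slopes of the chords Δ_i = (y_(i+1) - y_i)/h_i = 2, -1.
  1·σ_0 + 4·σ_1 + 1·σ_2 = 6(Δ_1 - Δ_0) = -18
Clamped end conditions give two more equations: 2h_0·σ_0 + h_0·σ_1 = 6(Δ_0 - s'(-2)) = -24 and h_1·σ_1 + 2h_1·σ_2 = 6(s'(0) - Δ_1) = 12.
Forward elimination and back-substitution give σ_0 = -10, σ_1 = -4, σ_2 = 8.
On [-2, -1], s(x) = 6 + 6·(x + 2) - 5·(x + 2)² + 1·(x + 2)³.
With (x + 2) = 1/2: s(-3/2) = 63/8.

7.8750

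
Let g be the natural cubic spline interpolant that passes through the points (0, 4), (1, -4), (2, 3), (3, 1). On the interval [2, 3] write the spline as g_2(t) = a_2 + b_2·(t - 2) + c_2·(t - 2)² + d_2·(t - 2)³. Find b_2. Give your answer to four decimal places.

With M_i denoting the second derivative at x_i, h_i = 1, 1, 1, and Δ_i = (y_(i+1) − y_i)/h_i = -8, 7, -2:
  1·M_0 + 4·M_1 + 1·M_2 = 6(Δ_1 - Δ_0) = 90
  1·M_1 + 4·M_2 + 1·M_3 = 6(Δ_2 - Δ_1) = -54
Natural end conditions: M_0 = M_3 = 0.
Solving the tridiagonal system: M_0 = 0, M_1 = 138/5, M_2 = -102/5, M_3 = 0.
On [2, 3], with g_2(t) = a_2 + b_2·(t - 2) + c_2·(t - 2)² + d_2·(t - 2)³: c_2 = M_2/2 = -51/5, d_2 = (M_3 - M_2)/(6h_2) = 17/5, b_2 = Δ_2 - h_2(2M_2 + M_3)/6 = 24/5.

4.8000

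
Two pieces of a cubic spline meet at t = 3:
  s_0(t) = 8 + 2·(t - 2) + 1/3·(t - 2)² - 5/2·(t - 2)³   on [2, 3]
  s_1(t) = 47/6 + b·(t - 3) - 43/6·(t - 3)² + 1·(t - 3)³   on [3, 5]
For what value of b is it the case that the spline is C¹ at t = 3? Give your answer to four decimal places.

s_0'(t) = 2 + 2/3·(t - 2) - 15/2·(t - 2)², so s_0'(3) = -29/6. On the right, s_1'(3) = b, so b = -29/6.

-4.8333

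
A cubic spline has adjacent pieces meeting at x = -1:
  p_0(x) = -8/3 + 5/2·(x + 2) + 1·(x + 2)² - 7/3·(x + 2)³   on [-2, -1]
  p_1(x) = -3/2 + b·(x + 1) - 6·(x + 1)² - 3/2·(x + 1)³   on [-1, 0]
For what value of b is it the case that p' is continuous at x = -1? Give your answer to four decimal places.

p_0'(x) = 5/2 + 2·(x + 2) - 7·(x + 2)², so p_0'(-1) = -5/2. On the right, p_1'(-1) = b, so b = -5/2.

-2.5000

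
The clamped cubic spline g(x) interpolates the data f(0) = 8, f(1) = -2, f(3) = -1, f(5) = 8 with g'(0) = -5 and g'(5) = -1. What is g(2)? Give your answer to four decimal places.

Write m_i for g''(x_i). With h_i = 1, 2, 2 and divided differences Δ_i = -10, 1/2, 9/2, the continuity of g' gives the tridiagonal system
  1·m_0 + 6·m_1 + 2·m_2 = 6(Δ_1 - Δ_0) = 63
  2·m_1 + 8·m_2 + 2·m_3 = 6(Δ_2 - Δ_1) = 24
Clamped end conditions give two more equations: 2h_0·m_0 + h_0·m_1 = 6(Δ_0 - g'(0)) = -30 and h_2·m_2 + 2h_2·m_3 = 6(g'(5) - Δ_2) = -33.
Solving: m_0 = -500/23, m_1 = 310/23, m_2 = 89/46, m_3 = -212/23.
On [1, 3], g(x) = -2 - 210/23·(x - 1) + 155/23·(x - 1)² - 177/184·(x - 1)³.
With (x - 1) = 1: g(2) = -985/184.

-5.3533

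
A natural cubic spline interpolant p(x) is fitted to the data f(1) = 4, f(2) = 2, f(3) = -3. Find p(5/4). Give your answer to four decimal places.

Write σ_i for p''(x_i). With h_i = 1, 1 and divided differences Δ_i = -2, -5, the continuity of p' gives the tridiagonal system
  1·σ_0 + 4·σ_1 + 1·σ_2 = 6(Δ_1 - Δ_0) = -18
Natural end conditions: σ_0 = σ_2 = 0.
Solving the tridiagonal system: σ_0 = 0, σ_1 = -9/2, σ_2 = 0.
On [1, 2], p(x) = 4 - 5/4·(x - 1) + 0·(x - 1)² - 3/4·(x - 1)³.
With (x - 1) = 1/4: p(5/4) = 941/256.

3.6758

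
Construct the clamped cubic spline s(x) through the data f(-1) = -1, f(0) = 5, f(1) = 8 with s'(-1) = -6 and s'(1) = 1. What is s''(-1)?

44

Write σ_i for s''(x_i). With h_i = 1, 1 and divided differences Δ_i = 6, 3, the continuity of s' gives the tridiagonal system
  1·σ_0 + 4·σ_1 + 1·σ_2 = 6(Δ_1 - Δ_0) = -18
Clamped end conditions give two more equations: 2h_0·σ_0 + h_0·σ_1 = 6(Δ_0 - s'(-1)) = 72 and h_1·σ_1 + 2h_1·σ_2 = 6(s'(1) - Δ_1) = -12.
Solving the tridiagonal system: σ_0 = 44, σ_1 = -16, σ_2 = 2.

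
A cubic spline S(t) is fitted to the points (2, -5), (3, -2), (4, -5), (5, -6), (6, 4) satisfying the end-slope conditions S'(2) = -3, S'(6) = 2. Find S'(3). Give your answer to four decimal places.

With M_i denoting the second derivative at x_i, h_i = 1, 1, 1, 1, and Δ_i = (y_(i+1) − y_i)/h_i = 3, -3, -1, 10:
  1·M_0 + 4·M_1 + 1·M_2 = 6(Δ_1 - Δ_0) = -36
  1·M_1 + 4·M_2 + 1·M_3 = 6(Δ_2 - Δ_1) = 12
  1·M_2 + 4·M_3 + 1·M_4 = 6(Δ_3 - Δ_2) = 66
Clamped end conditions give two more equations: 2h_0·M_0 + h_0·M_1 = 6(Δ_0 - S'(2)) = 36 and h_3·M_3 + 2h_3·M_4 = 6(S'(6) - Δ_3) = -48.
Solving the tridiagonal system: M_0 = 361/14, M_1 = -109/7, M_2 = 1/2, M_3 = 179/7, M_4 = -515/14.
On [3, 4], S'(t) = b_1 + 2c_1·(t - 3) + 3d_1·(t - 3)² with b_1 = Δ_1 - h_1(2M_1 + M_2)/6 = 59/28, c_1 = M_1/2 = -109/14, d_1 = (M_2 - M_1)/(6h_1) = 75/28. So S'(3) = 59/28.

2.1071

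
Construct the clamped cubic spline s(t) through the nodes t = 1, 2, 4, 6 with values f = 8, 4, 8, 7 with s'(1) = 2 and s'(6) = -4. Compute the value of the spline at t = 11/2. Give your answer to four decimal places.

Write σ_i for s''(x_i). With h_i = 1, 2, 2 and divided differences Δ_i = -4, 2, -1/2, the continuity of s' gives the tridiagonal system
  1·σ_0 + 6·σ_1 + 2·σ_2 = 6(Δ_1 - Δ_0) = 36
  2·σ_1 + 8·σ_2 + 2·σ_3 = 6(Δ_2 - Δ_1) = -15
Clamped end conditions give two more equations: 2h_0·σ_0 + h_0·σ_1 = 6(Δ_0 - s'(1)) = -36 and h_2·σ_2 + 2h_2·σ_3 = 6(s'(6) - Δ_2) = -21.
Hence σ_0 = -543/23, σ_1 = 258/23, σ_2 = -177/46, σ_3 = -153/46.
On [4, 6], s(t) = 8 + 73/23·(t - 4) - 177/92·(t - 4)² + 1/23·(t - 4)³.
With (t - 4) = 3/2: s(11/2) = 3157/368.

8.5788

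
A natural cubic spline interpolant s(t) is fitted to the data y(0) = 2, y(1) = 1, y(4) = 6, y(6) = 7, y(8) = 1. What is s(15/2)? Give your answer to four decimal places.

With σ_i denoting the second derivative at x_i, h_i = 1, 3, 2, 2, and Δ_i = (y_(i+1) − y_i)/h_i = -1, 5/3, 1/2, -3:
  1·σ_0 + 8·σ_1 + 3·σ_2 = 6(Δ_1 - Δ_0) = 16
  3·σ_1 + 10·σ_2 + 2·σ_3 = 6(Δ_2 - Δ_1) = -7
  2·σ_2 + 8·σ_3 + 2·σ_4 = 6(Δ_3 - Δ_2) = -21
Natural end conditions: σ_0 = σ_4 = 0.
Hence σ_0 = 0, σ_1 = 629/268, σ_2 = -62/67, σ_3 = -1283/536, σ_4 = 0.
On [6, 8], s(t) = 7 - 1129/804·(t - 6) - 1283/1072·(t - 6)² + 1283/6432·(t - 6)³.
With (t - 6) = 3/2: s(15/2) = 49295/17152.

2.8740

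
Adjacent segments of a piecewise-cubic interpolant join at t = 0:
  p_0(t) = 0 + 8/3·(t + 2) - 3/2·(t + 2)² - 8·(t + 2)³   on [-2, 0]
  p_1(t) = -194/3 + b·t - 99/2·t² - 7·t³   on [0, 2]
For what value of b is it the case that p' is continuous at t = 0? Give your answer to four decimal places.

-99.3333

p_0'(t) = 8/3 - 3·(t + 2) - 24·(t + 2)², so p_0'(0) = -298/3. On the right, p_1'(0) = b, so b = -298/3.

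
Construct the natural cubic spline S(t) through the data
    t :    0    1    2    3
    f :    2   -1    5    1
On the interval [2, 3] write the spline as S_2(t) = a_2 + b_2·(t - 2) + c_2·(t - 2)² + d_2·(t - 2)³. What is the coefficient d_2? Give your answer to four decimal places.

3.2667

With m_i denoting the second derivative at x_i, h_i = 1, 1, 1, and Δ_i = (y_(i+1) − y_i)/h_i = -3, 6, -4:
  1·m_0 + 4·m_1 + 1·m_2 = 6(Δ_1 - Δ_0) = 54
  1·m_1 + 4·m_2 + 1·m_3 = 6(Δ_2 - Δ_1) = -60
Natural end conditions: m_0 = m_3 = 0.
Solving the tridiagonal system: m_0 = 0, m_1 = 92/5, m_2 = -98/5, m_3 = 0.
On [2, 3], with S_2(t) = a_2 + b_2·(t - 2) + c_2·(t - 2)² + d_2·(t - 2)³: c_2 = m_2/2 = -49/5, d_2 = (m_3 - m_2)/(6h_2) = 49/15, b_2 = Δ_2 - h_2(2m_2 + m_3)/6 = 38/15.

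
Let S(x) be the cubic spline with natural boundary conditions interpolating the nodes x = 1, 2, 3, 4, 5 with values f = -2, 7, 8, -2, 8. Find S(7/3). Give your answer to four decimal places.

8.8889

Write M_i for S''(x_i). With h_i = 1, 1, 1, 1 and divided differences Δ_i = 9, 1, -10, 10, the continuity of S' gives the tridiagonal system
  1·M_0 + 4·M_1 + 1·M_2 = 6(Δ_1 - Δ_0) = -48
  1·M_1 + 4·M_2 + 1·M_3 = 6(Δ_2 - Δ_1) = -66
  1·M_2 + 4·M_3 + 1·M_4 = 6(Δ_3 - Δ_2) = 120
Natural end conditions: M_0 = M_4 = 0.
Forward elimination and back-substitution give M_0 = 0, M_1 = -6, M_2 = -24, M_3 = 36, M_4 = 0.
On [2, 3], S(x) = 7 + 7·(x - 2) - 3·(x - 2)² - 3·(x - 2)³.
With (x - 2) = 1/3: S(7/3) = 80/9.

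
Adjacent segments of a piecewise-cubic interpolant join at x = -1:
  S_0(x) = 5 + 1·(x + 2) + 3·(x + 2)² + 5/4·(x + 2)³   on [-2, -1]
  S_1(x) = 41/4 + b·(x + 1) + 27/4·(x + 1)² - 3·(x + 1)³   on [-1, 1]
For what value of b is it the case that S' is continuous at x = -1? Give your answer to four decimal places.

10.7500

S_0'(x) = 1 + 6·(x + 2) + 15/4·(x + 2)², so S_0'(-1) = 43/4. On the right, S_1'(-1) = b, so b = 43/4.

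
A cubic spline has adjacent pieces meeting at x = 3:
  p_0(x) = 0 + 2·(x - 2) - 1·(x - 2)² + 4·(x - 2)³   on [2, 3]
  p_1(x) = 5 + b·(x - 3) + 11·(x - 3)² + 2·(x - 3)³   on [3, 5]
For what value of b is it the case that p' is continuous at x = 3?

12

p_0'(x) = 2 - 2·(x - 2) + 12·(x - 2)², so p_0'(3) = 12. On the right, p_1'(3) = b, so b = 12.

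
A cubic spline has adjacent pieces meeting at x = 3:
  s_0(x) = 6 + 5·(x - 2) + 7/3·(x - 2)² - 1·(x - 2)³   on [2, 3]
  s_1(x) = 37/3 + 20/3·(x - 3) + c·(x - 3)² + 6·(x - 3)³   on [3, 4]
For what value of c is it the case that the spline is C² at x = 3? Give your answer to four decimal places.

-0.6667

s_0''(x) = 14/3 - 6·(x - 2), so s_0''(3) = -4/3. On the right, s_1''(3) = 2c, so c = -2/3.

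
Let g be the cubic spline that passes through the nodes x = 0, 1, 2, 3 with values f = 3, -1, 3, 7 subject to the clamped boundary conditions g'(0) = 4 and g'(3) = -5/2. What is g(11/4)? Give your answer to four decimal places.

7.0703

Write M_i for g''(x_i). With h_i = 1, 1, 1 and divided differences Δ_i = -4, 4, 4, the continuity of g' gives the tridiagonal system
  1·M_0 + 4·M_1 + 1·M_2 = 6(Δ_1 - Δ_0) = 48
  1·M_1 + 4·M_2 + 1·M_3 = 6(Δ_2 - Δ_1) = 0
Clamped end conditions give two more equations: 2h_0·M_0 + h_0·M_1 = 6(Δ_0 - g'(0)) = -48 and h_2·M_2 + 2h_2·M_3 = 6(g'(3) - Δ_2) = -39.
Solving the tridiagonal system: M_0 = -103/3, M_1 = 62/3, M_2 = -1/3, M_3 = -58/3.
On [2, 3], g(x) = 3 + 22/3·(x - 2) - 1/6·(x - 2)² - 19/6·(x - 2)³.
With (x - 2) = 3/4: g(11/4) = 905/128.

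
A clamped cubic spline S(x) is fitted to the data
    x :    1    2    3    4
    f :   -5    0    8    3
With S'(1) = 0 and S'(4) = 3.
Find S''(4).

Write M_i for S''(x_i). With h_i = 1, 1, 1 and divided differences Δ_i = 5, 8, -5, the continuity of S' gives the tridiagonal system
  1·M_0 + 4·M_1 + 1·M_2 = 6(Δ_1 - Δ_0) = 18
  1·M_1 + 4·M_2 + 1·M_3 = 6(Δ_2 - Δ_1) = -78
Clamped end conditions give two more equations: 2h_0·M_0 + h_0·M_1 = 6(Δ_0 - S'(1)) = 30 and h_2·M_2 + 2h_2·M_3 = 6(S'(4) - Δ_2) = 48.
Forward elimination and back-substitution give M_0 = 10, M_1 = 10, M_2 = -32, M_3 = 40.

40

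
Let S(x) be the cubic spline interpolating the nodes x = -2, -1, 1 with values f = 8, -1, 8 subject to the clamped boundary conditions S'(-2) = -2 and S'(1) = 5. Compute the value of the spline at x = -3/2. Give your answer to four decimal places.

4.1146

With M_i denoting the second derivative at x_i, h_i = 1, 2, and Δ_i = (y_(i+1) − y_i)/h_i = -9, 9/2:
  1·M_0 + 6·M_1 + 2·M_2 = 6(Δ_1 - Δ_0) = 81
Clamped end conditions give two more equations: 2h_0·M_0 + h_0·M_1 = 6(Δ_0 - S'(-2)) = -42 and h_1·M_1 + 2h_1·M_2 = 6(S'(1) - Δ_1) = 3.
Forward elimination and back-substitution give M_0 = -193/6, M_1 = 67/3, M_2 = -125/12.
On [-2, -1], S(x) = 8 - 2·(x + 2) - 193/12·(x + 2)² + 109/12·(x + 2)³.
With (x + 2) = 1/2: S(-3/2) = 395/96.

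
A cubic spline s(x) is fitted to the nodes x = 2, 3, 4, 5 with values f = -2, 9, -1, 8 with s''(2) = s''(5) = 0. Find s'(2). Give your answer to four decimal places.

Let σ_i = s''(x_i). Step sizes h_i = 1, 1, 1; slopes of the chords Δ_i = (y_(i+1) - y_i)/h_i = 11, -10, 9.
  1·σ_0 + 4·σ_1 + 1·σ_2 = 6(Δ_1 - Δ_0) = -126
  1·σ_1 + 4·σ_2 + 1·σ_3 = 6(Δ_2 - Δ_1) = 114
Natural end conditions: σ_0 = σ_3 = 0.
Solving: σ_0 = 0, σ_1 = -206/5, σ_2 = 194/5, σ_3 = 0.
On [2, 3], s'(x) = b_0 + 2c_0·(x - 2) + 3d_0·(x - 2)² with b_0 = Δ_0 - h_0(2σ_0 + σ_1)/6 = 268/15, c_0 = σ_0/2 = 0, d_0 = (σ_1 - σ_0)/(6h_0) = -103/15. So s'(2) = 268/15.

17.8667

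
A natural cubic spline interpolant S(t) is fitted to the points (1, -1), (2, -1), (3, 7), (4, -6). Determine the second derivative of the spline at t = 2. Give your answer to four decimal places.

Put M_i = S'' at the i-th knot. Here h = (1, 1, 1) and Δ = (0, 8, -13), so the interior equations h_(i-1)·M_(i-1) + 2(h_(i-1)+h_i)·M_i + h_i·M_(i+1) = 6(Δ_i − Δ_(i-1)) read
  1·M_0 + 4·M_1 + 1·M_2 = 6(Δ_1 - Δ_0) = 48
  1·M_1 + 4·M_2 + 1·M_3 = 6(Δ_2 - Δ_1) = -126
Natural end conditions: M_0 = M_3 = 0.
Forward elimination and back-substitution give M_0 = 0, M_1 = 106/5, M_2 = -184/5, M_3 = 0.

21.2000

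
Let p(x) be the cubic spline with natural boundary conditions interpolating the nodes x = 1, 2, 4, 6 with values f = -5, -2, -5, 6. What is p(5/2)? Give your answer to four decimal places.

Write m_i for p''(x_i). With h_i = 1, 2, 2 and divided differences Δ_i = 3, -3/2, 11/2, the continuity of p' gives the tridiagonal system
  1·m_0 + 6·m_1 + 2·m_2 = 6(Δ_1 - Δ_0) = -27
  2·m_1 + 8·m_2 + 2·m_3 = 6(Δ_2 - Δ_1) = 42
Natural end conditions: m_0 = m_3 = 0.
Hence m_0 = 0, m_1 = -75/11, m_2 = 153/22, m_3 = 0.
On [2, 4], p(x) = -2 + 8/11·(x - 2) - 75/22·(x - 2)² + 101/88·(x - 2)³.
With (x - 2) = 1/2: p(5/2) = -1651/704.

-2.3452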